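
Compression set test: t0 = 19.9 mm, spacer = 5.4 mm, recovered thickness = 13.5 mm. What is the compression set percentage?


CS = (t0 - recovered) / (t0 - ts) * 100
= (19.9 - 13.5) / (19.9 - 5.4) * 100
= 6.4 / 14.5 * 100
= 44.1%

44.1%


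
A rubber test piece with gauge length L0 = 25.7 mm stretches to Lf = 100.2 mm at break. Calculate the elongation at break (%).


Elongation = (Lf - L0) / L0 * 100
= (100.2 - 25.7) / 25.7 * 100
= 74.5 / 25.7 * 100
= 289.9%

289.9%


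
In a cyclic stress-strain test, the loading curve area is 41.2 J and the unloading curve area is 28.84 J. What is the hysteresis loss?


Hysteresis loss = loading - unloading
= 41.2 - 28.84
= 12.36 J

12.36 J


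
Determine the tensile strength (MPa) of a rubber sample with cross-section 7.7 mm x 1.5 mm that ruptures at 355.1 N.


Area = width * thickness = 7.7 * 1.5 = 11.55 mm^2
TS = force / area = 355.1 / 11.55 = 30.74 MPa

30.74 MPa


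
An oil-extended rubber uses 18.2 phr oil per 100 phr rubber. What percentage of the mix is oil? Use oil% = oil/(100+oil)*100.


Oil % = oil / (100 + oil) * 100
= 18.2 / (100 + 18.2) * 100
= 18.2 / 118.2 * 100
= 15.4%

15.4%


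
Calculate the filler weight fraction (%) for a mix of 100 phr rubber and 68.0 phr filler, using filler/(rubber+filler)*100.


Filler % = filler / (rubber + filler) * 100
= 68.0 / (100 + 68.0) * 100
= 68.0 / 168.0 * 100
= 40.48%

40.48%


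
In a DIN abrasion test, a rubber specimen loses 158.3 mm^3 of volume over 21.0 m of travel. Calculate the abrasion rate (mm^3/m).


Rate = volume_loss / distance
= 158.3 / 21.0
= 7.538 mm^3/m

7.538 mm^3/m


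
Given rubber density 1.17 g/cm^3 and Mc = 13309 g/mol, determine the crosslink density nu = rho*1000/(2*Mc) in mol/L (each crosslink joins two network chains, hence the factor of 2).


nu = rho * 1000 / (2 * Mc)
nu = 1.17 * 1000 / (2 * 13309)
nu = 1170.0 / 26618
nu = 0.0440 mol/L

0.0440 mol/L


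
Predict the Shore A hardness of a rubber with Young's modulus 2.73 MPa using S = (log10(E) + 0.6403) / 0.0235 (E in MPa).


log10(E) = 0.0235*S - 0.6403  =>  S = (log10(E) + 0.6403) / 0.0235
log10(2.73) = 0.436163
S = (0.436163 + 0.6403) / 0.0235 = 1.076463 / 0.0235
S = 45.8

Shore A = 45.8


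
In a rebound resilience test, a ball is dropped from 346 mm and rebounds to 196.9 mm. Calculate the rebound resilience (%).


Resilience = h_rebound / h_drop * 100
= 196.9 / 346 * 100
= 56.9%

56.9%


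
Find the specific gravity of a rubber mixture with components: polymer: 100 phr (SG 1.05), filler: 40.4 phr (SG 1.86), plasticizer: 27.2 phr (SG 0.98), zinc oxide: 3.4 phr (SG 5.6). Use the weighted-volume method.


Sum of weights = 171.0
Volume contributions:
  polymer: 100/1.05 = 95.2381
  filler: 40.4/1.86 = 21.7204
  plasticizer: 27.2/0.98 = 27.7551
  zinc oxide: 3.4/5.6 = 0.6071
Sum of volumes = 145.3208
SG = 171.0 / 145.3208 = 1.177

SG = 1.177


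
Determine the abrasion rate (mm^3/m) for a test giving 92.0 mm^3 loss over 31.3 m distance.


Rate = volume_loss / distance
= 92.0 / 31.3
= 2.939 mm^3/m

2.939 mm^3/m


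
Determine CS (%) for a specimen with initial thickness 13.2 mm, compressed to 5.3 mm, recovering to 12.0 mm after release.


CS = (t0 - recovered) / (t0 - ts) * 100
= (13.2 - 12.0) / (13.2 - 5.3) * 100
= 1.2 / 7.9 * 100
= 15.2%

15.2%


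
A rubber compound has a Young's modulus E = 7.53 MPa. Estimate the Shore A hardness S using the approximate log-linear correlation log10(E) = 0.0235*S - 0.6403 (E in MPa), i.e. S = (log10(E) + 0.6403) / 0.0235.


log10(E) = 0.0235*S - 0.6403  =>  S = (log10(E) + 0.6403) / 0.0235
log10(7.53) = 0.876795
S = (0.876795 + 0.6403) / 0.0235 = 1.517095 / 0.0235
S = 64.6

Shore A = 64.6


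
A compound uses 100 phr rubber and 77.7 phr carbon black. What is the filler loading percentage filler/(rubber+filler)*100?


Filler % = filler / (rubber + filler) * 100
= 77.7 / (100 + 77.7) * 100
= 77.7 / 177.7 * 100
= 43.73%

43.73%


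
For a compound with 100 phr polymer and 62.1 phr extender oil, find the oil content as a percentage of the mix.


Oil % = oil / (100 + oil) * 100
= 62.1 / (100 + 62.1) * 100
= 62.1 / 162.1 * 100
= 38.31%

38.31%


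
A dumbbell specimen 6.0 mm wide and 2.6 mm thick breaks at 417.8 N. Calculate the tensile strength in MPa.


Area = width * thickness = 6.0 * 2.6 = 15.6 mm^2
TS = force / area = 417.8 / 15.6 = 26.78 MPa

26.78 MPa


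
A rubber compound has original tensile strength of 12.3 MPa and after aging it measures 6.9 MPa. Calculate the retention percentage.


Retention = aged / original * 100
= 6.9 / 12.3 * 100
= 56.1%

56.1%


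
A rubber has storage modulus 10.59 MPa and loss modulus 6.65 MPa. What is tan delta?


tan delta = E'' / E'
= 6.65 / 10.59
= 0.628

tan delta = 0.628


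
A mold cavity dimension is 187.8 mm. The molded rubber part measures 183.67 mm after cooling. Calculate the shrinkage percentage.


Shrinkage = (mold - part) / mold * 100
= (187.8 - 183.67) / 187.8 * 100
= 4.13 / 187.8 * 100
= 2.2%

2.2%


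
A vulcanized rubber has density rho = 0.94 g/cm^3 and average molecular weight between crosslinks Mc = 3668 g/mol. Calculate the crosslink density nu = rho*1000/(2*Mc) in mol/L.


nu = rho * 1000 / (2 * Mc)
nu = 0.94 * 1000 / (2 * 3668)
nu = 940.0 / 7336
nu = 0.1281 mol/L

0.1281 mol/L


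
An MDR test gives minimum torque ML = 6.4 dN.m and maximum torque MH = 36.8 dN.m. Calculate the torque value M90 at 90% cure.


M90 = ML + 0.9 * (MH - ML)
M90 = 6.4 + 0.9 * (36.8 - 6.4)
M90 = 6.4 + 0.9 * 30.4
M90 = 33.76 dN.m

33.76 dN.m


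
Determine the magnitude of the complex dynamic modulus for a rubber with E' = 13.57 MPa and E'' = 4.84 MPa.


|E*| = sqrt(E'^2 + E''^2)
= sqrt(13.57^2 + 4.84^2)
= sqrt(184.1449 + 23.4256)
= 14.407 MPa

14.407 MPa


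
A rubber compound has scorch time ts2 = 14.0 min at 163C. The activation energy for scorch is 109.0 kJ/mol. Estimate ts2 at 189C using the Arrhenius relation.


Convert temperatures: T1 = 163 + 273.15 = 436.15 K, T2 = 189 + 273.15 = 462.15 K
ts2_new = 14.0 * exp(109000 / 8.314 * (1/462.15 - 1/436.15))
1/T2 - 1/T1 = -1.2899e-04
ts2_new = 2.58 min

2.58 min


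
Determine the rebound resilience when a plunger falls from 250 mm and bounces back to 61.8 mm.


Resilience = h_rebound / h_drop * 100
= 61.8 / 250 * 100
= 24.7%

24.7%


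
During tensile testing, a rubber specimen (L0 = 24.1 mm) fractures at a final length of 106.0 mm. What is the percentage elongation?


Elongation = (Lf - L0) / L0 * 100
= (106.0 - 24.1) / 24.1 * 100
= 81.9 / 24.1 * 100
= 339.8%

339.8%


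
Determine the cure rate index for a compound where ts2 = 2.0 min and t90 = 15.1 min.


CRI = 100 / (t90 - ts2)
= 100 / (15.1 - 2.0)
= 100 / 13.1
= 7.63 min^-1

7.63 min^-1


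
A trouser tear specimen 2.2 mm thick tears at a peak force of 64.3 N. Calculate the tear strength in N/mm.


Tear strength = force / thickness
= 64.3 / 2.2
= 29.23 N/mm

29.23 N/mm


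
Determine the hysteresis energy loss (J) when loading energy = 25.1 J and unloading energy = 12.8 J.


Hysteresis loss = loading - unloading
= 25.1 - 12.8
= 12.3 J

12.3 J


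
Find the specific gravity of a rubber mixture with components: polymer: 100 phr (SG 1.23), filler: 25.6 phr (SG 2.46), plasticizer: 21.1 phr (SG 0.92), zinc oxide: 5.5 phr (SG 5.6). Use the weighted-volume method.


Sum of weights = 152.2
Volume contributions:
  polymer: 100/1.23 = 81.3008
  filler: 25.6/2.46 = 10.4065
  plasticizer: 21.1/0.92 = 22.9348
  zinc oxide: 5.5/5.6 = 0.9821
Sum of volumes = 115.6242
SG = 152.2 / 115.6242 = 1.316

SG = 1.316


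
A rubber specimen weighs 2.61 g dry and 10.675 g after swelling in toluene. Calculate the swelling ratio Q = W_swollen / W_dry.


Q = W_swollen / W_dry
Q = 10.675 / 2.61
Q = 4.09

Q = 4.09


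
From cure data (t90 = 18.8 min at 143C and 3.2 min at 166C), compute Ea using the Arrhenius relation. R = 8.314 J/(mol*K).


T1 = 416.15 K, T2 = 439.15 K
1/T1 - 1/T2 = 1.2585e-04
ln(t1/t2) = ln(18.8/3.2) = 1.7707
Ea = 8.314 * 1.7707 / 1.2585e-04 = 116974.5663 J/mol
Ea = 116.97 kJ/mol

116.97 kJ/mol


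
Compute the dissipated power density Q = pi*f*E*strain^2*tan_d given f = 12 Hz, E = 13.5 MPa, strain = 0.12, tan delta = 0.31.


Q = pi * f * E * strain^2 * tan_d
= pi * 12 * 13.5 * 0.12^2 * 0.31
= pi * 12 * 13.5 * 0.0144 * 0.31
= 2.2719

Q = 2.2719


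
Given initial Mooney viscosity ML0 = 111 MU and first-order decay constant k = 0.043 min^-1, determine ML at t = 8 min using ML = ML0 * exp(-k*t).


ML = ML0 * exp(-k * t)
ML = 111 * exp(-0.043 * 8)
ML = 111 * 0.7089
ML = 78.69 MU

78.69 MU


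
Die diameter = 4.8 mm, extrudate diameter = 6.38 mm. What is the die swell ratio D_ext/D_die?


Die swell ratio = D_extrudate / D_die
= 6.38 / 4.8
= 1.329

Die swell = 1.329


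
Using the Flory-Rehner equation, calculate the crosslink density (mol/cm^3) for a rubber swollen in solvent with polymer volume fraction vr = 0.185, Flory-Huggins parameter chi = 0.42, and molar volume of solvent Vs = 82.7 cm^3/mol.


ln(1 - vr) = ln(1 - 0.185) = -0.2046
Numerator = -((-0.2046) + 0.185 + 0.42 * 0.185^2) = 0.0052
Denominator = 82.7 * (0.185^(1/3) - 0.185/2) = 39.4729
nu = 0.0052 / 39.4729 = 1.3155e-04 mol/cm^3

1.3155e-04 mol/cm^3


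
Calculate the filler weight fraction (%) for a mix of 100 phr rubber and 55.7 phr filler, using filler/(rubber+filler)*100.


Filler % = filler / (rubber + filler) * 100
= 55.7 / (100 + 55.7) * 100
= 55.7 / 155.7 * 100
= 35.77%

35.77%


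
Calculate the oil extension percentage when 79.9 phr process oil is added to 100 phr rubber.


Oil % = oil / (100 + oil) * 100
= 79.9 / (100 + 79.9) * 100
= 79.9 / 179.9 * 100
= 44.41%

44.41%


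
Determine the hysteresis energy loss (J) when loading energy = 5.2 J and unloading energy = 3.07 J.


Hysteresis loss = loading - unloading
= 5.2 - 3.07
= 2.13 J

2.13 J


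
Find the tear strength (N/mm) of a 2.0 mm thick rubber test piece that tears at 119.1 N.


Tear strength = force / thickness
= 119.1 / 2.0
= 59.55 N/mm

59.55 N/mm


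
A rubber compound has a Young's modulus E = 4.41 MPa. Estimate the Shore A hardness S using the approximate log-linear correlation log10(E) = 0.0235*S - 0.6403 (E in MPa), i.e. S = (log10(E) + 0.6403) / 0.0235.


log10(E) = 0.0235*S - 0.6403  =>  S = (log10(E) + 0.6403) / 0.0235
log10(4.41) = 0.644439
S = (0.644439 + 0.6403) / 0.0235 = 1.284739 / 0.0235
S = 54.7

Shore A = 54.7


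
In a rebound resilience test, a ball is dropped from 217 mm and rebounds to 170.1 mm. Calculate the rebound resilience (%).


Resilience = h_rebound / h_drop * 100
= 170.1 / 217 * 100
= 78.4%

78.4%


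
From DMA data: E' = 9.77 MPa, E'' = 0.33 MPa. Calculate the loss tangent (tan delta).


tan delta = E'' / E'
= 0.33 / 9.77
= 0.0338

tan delta = 0.0338


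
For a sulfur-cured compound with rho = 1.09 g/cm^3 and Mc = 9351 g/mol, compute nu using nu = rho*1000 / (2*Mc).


nu = rho * 1000 / (2 * Mc)
nu = 1.09 * 1000 / (2 * 9351)
nu = 1090.0 / 18702
nu = 0.0583 mol/L

0.0583 mol/L


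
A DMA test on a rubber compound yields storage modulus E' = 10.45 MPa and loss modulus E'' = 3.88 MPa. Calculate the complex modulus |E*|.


|E*| = sqrt(E'^2 + E''^2)
= sqrt(10.45^2 + 3.88^2)
= sqrt(109.2025 + 15.0544)
= 11.147 MPa

11.147 MPa


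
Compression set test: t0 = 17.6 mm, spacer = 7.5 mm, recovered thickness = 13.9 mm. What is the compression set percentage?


CS = (t0 - recovered) / (t0 - ts) * 100
= (17.6 - 13.9) / (17.6 - 7.5) * 100
= 3.7 / 10.1 * 100
= 36.6%

36.6%


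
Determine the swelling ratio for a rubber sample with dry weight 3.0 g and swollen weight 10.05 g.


Q = W_swollen / W_dry
Q = 10.05 / 3.0
Q = 3.35

Q = 3.35


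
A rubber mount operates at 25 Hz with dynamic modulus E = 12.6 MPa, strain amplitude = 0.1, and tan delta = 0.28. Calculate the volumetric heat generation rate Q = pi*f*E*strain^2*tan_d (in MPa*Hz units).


Q = pi * f * E * strain^2 * tan_d
= pi * 25 * 12.6 * 0.1^2 * 0.28
= pi * 25 * 12.6 * 0.0100 * 0.28
= 2.7709

Q = 2.7709


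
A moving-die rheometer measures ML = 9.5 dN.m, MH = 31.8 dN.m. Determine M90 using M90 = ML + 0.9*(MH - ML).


M90 = ML + 0.9 * (MH - ML)
M90 = 9.5 + 0.9 * (31.8 - 9.5)
M90 = 9.5 + 0.9 * 22.3
M90 = 29.57 dN.m

29.57 dN.m


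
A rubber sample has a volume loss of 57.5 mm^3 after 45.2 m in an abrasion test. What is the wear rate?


Rate = volume_loss / distance
= 57.5 / 45.2
= 1.272 mm^3/m

1.272 mm^3/m


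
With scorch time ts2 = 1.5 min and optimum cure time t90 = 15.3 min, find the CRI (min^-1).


CRI = 100 / (t90 - ts2)
= 100 / (15.3 - 1.5)
= 100 / 13.8
= 7.25 min^-1

7.25 min^-1


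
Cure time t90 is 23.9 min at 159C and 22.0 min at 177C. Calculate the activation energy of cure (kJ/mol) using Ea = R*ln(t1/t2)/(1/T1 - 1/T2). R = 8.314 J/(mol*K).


T1 = 432.15 K, T2 = 450.15 K
1/T1 - 1/T2 = 9.2530e-05
ln(t1/t2) = ln(23.9/22.0) = 0.0828
Ea = 8.314 * 0.0828 / 9.2530e-05 = 7443.0071 J/mol
Ea = 7.44 kJ/mol

7.44 kJ/mol


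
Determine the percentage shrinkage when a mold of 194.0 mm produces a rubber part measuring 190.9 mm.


Shrinkage = (mold - part) / mold * 100
= (194.0 - 190.9) / 194.0 * 100
= 3.1 / 194.0 * 100
= 1.6%

1.6%


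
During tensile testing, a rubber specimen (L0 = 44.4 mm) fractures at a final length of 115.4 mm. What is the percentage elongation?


Elongation = (Lf - L0) / L0 * 100
= (115.4 - 44.4) / 44.4 * 100
= 71.0 / 44.4 * 100
= 159.9%

159.9%


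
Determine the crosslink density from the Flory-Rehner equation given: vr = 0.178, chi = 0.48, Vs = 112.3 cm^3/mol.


ln(1 - vr) = ln(1 - 0.178) = -0.1960
Numerator = -((-0.1960) + 0.178 + 0.48 * 0.178^2) = 0.0028
Denominator = 112.3 * (0.178^(1/3) - 0.178/2) = 53.1766
nu = 0.0028 / 53.1766 = 5.2778e-05 mol/cm^3

5.2778e-05 mol/cm^3


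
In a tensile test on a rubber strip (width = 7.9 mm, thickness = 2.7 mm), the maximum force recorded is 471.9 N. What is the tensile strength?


Area = width * thickness = 7.9 * 2.7 = 21.33 mm^2
TS = force / area = 471.9 / 21.33 = 22.12 MPa

22.12 MPa


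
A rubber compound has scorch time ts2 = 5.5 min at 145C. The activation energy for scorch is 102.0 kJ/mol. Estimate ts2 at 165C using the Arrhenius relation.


Convert temperatures: T1 = 145 + 273.15 = 418.15 K, T2 = 165 + 273.15 = 438.15 K
ts2_new = 5.5 * exp(102000 / 8.314 * (1/438.15 - 1/418.15))
1/T2 - 1/T1 = -1.0916e-04
ts2_new = 1.44 min

1.44 min


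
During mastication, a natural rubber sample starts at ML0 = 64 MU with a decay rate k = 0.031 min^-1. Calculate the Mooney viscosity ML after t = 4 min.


ML = ML0 * exp(-k * t)
ML = 64 * exp(-0.031 * 4)
ML = 64 * 0.8834
ML = 56.54 MU

56.54 MU


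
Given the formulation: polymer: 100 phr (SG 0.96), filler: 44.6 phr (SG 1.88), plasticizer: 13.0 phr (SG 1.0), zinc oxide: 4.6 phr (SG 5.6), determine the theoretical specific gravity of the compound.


Sum of weights = 162.2
Volume contributions:
  polymer: 100/0.96 = 104.1667
  filler: 44.6/1.88 = 23.7234
  plasticizer: 13.0/1.0 = 13.0000
  zinc oxide: 4.6/5.6 = 0.8214
Sum of volumes = 141.7115
SG = 162.2 / 141.7115 = 1.145

SG = 1.145


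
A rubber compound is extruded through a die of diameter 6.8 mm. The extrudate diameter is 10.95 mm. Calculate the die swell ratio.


Die swell ratio = D_extrudate / D_die
= 10.95 / 6.8
= 1.61

Die swell = 1.61


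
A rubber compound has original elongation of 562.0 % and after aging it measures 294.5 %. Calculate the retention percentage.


Retention = aged / original * 100
= 294.5 / 562.0 * 100
= 52.4%

52.4%


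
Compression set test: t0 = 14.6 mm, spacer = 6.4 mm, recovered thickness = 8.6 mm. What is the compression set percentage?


CS = (t0 - recovered) / (t0 - ts) * 100
= (14.6 - 8.6) / (14.6 - 6.4) * 100
= 6.0 / 8.2 * 100
= 73.2%

73.2%


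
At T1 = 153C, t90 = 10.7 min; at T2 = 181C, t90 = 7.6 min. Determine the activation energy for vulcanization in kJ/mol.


T1 = 426.15 K, T2 = 454.15 K
1/T1 - 1/T2 = 1.4468e-04
ln(t1/t2) = ln(10.7/7.6) = 0.3421
Ea = 8.314 * 0.3421 / 1.4468e-04 = 19658.9878 J/mol
Ea = 19.66 kJ/mol

19.66 kJ/mol


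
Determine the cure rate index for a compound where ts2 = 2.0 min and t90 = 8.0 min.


CRI = 100 / (t90 - ts2)
= 100 / (8.0 - 2.0)
= 100 / 6.0
= 16.67 min^-1

16.67 min^-1


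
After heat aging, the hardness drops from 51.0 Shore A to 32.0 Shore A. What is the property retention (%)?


Retention = aged / original * 100
= 32.0 / 51.0 * 100
= 62.7%

62.7%


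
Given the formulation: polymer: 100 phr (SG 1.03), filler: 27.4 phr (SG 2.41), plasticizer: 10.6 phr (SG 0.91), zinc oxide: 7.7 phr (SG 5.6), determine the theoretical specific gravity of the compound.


Sum of weights = 145.7
Volume contributions:
  polymer: 100/1.03 = 97.0874
  filler: 27.4/2.41 = 11.3693
  plasticizer: 10.6/0.91 = 11.6484
  zinc oxide: 7.7/5.6 = 1.3750
Sum of volumes = 121.4800
SG = 145.7 / 121.4800 = 1.199

SG = 1.199


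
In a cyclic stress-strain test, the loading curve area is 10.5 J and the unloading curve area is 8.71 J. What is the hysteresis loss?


Hysteresis loss = loading - unloading
= 10.5 - 8.71
= 1.79 J

1.79 J


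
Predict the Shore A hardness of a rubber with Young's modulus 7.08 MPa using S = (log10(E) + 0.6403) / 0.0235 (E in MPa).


log10(E) = 0.0235*S - 0.6403  =>  S = (log10(E) + 0.6403) / 0.0235
log10(7.08) = 0.850033
S = (0.850033 + 0.6403) / 0.0235 = 1.490333 / 0.0235
S = 63.4

Shore A = 63.4


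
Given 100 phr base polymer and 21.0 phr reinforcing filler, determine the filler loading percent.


Filler % = filler / (rubber + filler) * 100
= 21.0 / (100 + 21.0) * 100
= 21.0 / 121.0 * 100
= 17.36%

17.36%


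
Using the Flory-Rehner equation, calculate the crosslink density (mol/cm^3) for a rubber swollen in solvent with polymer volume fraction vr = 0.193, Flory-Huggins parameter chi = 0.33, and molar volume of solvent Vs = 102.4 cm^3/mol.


ln(1 - vr) = ln(1 - 0.193) = -0.2144
Numerator = -((-0.2144) + 0.193 + 0.33 * 0.193^2) = 0.0091
Denominator = 102.4 * (0.193^(1/3) - 0.193/2) = 49.2953
nu = 0.0091 / 49.2953 = 1.8540e-04 mol/cm^3

1.8540e-04 mol/cm^3


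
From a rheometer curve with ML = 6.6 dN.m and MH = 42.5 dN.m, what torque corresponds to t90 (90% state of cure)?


M90 = ML + 0.9 * (MH - ML)
M90 = 6.6 + 0.9 * (42.5 - 6.6)
M90 = 6.6 + 0.9 * 35.9
M90 = 38.91 dN.m

38.91 dN.m


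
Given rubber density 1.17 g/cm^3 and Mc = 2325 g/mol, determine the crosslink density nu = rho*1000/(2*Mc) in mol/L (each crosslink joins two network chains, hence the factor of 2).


nu = rho * 1000 / (2 * Mc)
nu = 1.17 * 1000 / (2 * 2325)
nu = 1170.0 / 4650
nu = 0.2516 mol/L

0.2516 mol/L


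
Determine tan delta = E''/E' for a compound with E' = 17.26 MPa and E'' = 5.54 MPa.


tan delta = E'' / E'
= 5.54 / 17.26
= 0.321

tan delta = 0.321


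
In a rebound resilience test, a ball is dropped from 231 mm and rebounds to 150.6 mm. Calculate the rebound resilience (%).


Resilience = h_rebound / h_drop * 100
= 150.6 / 231 * 100
= 65.2%

65.2%


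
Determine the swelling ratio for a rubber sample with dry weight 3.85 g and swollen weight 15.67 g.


Q = W_swollen / W_dry
Q = 15.67 / 3.85
Q = 4.07

Q = 4.07


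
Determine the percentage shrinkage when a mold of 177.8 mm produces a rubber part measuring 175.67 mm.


Shrinkage = (mold - part) / mold * 100
= (177.8 - 175.67) / 177.8 * 100
= 2.13 / 177.8 * 100
= 1.2%

1.2%


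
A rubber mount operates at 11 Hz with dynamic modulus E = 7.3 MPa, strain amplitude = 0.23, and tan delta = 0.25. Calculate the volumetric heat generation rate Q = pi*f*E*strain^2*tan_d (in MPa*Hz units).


Q = pi * f * E * strain^2 * tan_d
= pi * 11 * 7.3 * 0.23^2 * 0.25
= pi * 11 * 7.3 * 0.0529 * 0.25
= 3.3363

Q = 3.3363


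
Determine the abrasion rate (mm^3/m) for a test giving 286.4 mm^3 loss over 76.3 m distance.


Rate = volume_loss / distance
= 286.4 / 76.3
= 3.754 mm^3/m

3.754 mm^3/m


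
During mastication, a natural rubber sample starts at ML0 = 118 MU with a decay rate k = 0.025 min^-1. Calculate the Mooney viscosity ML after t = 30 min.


ML = ML0 * exp(-k * t)
ML = 118 * exp(-0.025 * 30)
ML = 118 * 0.4724
ML = 55.74 MU

55.74 MU


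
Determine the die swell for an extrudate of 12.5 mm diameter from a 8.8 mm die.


Die swell ratio = D_extrudate / D_die
= 12.5 / 8.8
= 1.42

Die swell = 1.42


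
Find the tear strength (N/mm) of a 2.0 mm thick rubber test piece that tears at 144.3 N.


Tear strength = force / thickness
= 144.3 / 2.0
= 72.15 N/mm

72.15 N/mm


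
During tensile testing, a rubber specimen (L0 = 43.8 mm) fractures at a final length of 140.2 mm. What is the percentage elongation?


Elongation = (Lf - L0) / L0 * 100
= (140.2 - 43.8) / 43.8 * 100
= 96.4 / 43.8 * 100
= 220.1%

220.1%


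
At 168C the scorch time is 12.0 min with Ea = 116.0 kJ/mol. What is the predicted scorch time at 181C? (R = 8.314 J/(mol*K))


Convert temperatures: T1 = 168 + 273.15 = 441.15 K, T2 = 181 + 273.15 = 454.15 K
ts2_new = 12.0 * exp(116000 / 8.314 * (1/454.15 - 1/441.15))
1/T2 - 1/T1 = -6.4887e-05
ts2_new = 4.85 min

4.85 min


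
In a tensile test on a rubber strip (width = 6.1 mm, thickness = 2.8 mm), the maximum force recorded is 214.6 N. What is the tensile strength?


Area = width * thickness = 6.1 * 2.8 = 17.08 mm^2
TS = force / area = 214.6 / 17.08 = 12.56 MPa

12.56 MPa


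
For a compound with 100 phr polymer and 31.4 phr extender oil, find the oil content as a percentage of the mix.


Oil % = oil / (100 + oil) * 100
= 31.4 / (100 + 31.4) * 100
= 31.4 / 131.4 * 100
= 23.9%

23.9%


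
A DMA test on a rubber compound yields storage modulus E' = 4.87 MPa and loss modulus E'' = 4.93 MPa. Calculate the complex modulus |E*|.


|E*| = sqrt(E'^2 + E''^2)
= sqrt(4.87^2 + 4.93^2)
= sqrt(23.7169 + 24.3049)
= 6.93 MPa

6.93 MPa


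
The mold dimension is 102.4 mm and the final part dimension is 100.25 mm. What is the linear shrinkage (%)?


Shrinkage = (mold - part) / mold * 100
= (102.4 - 100.25) / 102.4 * 100
= 2.15 / 102.4 * 100
= 2.1%

2.1%


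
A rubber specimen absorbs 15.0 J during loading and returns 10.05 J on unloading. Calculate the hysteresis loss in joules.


Hysteresis loss = loading - unloading
= 15.0 - 10.05
= 4.95 J

4.95 J


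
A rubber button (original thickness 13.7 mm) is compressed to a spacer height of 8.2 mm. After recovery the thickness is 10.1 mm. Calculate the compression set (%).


CS = (t0 - recovered) / (t0 - ts) * 100
= (13.7 - 10.1) / (13.7 - 8.2) * 100
= 3.6 / 5.5 * 100
= 65.5%

65.5%


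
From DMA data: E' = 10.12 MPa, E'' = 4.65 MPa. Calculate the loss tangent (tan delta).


tan delta = E'' / E'
= 4.65 / 10.12
= 0.4595

tan delta = 0.4595


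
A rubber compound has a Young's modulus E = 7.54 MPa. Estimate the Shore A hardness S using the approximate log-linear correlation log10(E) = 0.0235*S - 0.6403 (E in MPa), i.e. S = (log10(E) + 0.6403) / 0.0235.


log10(E) = 0.0235*S - 0.6403  =>  S = (log10(E) + 0.6403) / 0.0235
log10(7.54) = 0.877371
S = (0.877371 + 0.6403) / 0.0235 = 1.517671 / 0.0235
S = 64.6

Shore A = 64.6


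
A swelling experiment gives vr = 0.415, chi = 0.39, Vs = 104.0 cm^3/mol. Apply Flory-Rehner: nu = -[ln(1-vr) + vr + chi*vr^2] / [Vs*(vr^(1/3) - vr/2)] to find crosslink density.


ln(1 - vr) = ln(1 - 0.415) = -0.5361
Numerator = -((-0.5361) + 0.415 + 0.39 * 0.415^2) = 0.0540
Denominator = 104.0 * (0.415^(1/3) - 0.415/2) = 55.9940
nu = 0.0540 / 55.9940 = 9.6396e-04 mol/cm^3

9.6396e-04 mol/cm^3


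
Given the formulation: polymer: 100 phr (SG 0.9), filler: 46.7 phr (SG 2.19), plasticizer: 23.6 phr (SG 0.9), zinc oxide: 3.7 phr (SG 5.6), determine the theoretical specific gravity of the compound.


Sum of weights = 174.0
Volume contributions:
  polymer: 100/0.9 = 111.1111
  filler: 46.7/2.19 = 21.3242
  plasticizer: 23.6/0.9 = 26.2222
  zinc oxide: 3.7/5.6 = 0.6607
Sum of volumes = 159.3182
SG = 174.0 / 159.3182 = 1.092

SG = 1.092


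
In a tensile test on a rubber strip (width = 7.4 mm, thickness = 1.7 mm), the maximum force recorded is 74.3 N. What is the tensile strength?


Area = width * thickness = 7.4 * 1.7 = 12.58 mm^2
TS = force / area = 74.3 / 12.58 = 5.91 MPa

5.91 MPa


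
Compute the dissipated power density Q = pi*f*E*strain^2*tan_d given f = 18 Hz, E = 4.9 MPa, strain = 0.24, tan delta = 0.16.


Q = pi * f * E * strain^2 * tan_d
= pi * 18 * 4.9 * 0.24^2 * 0.16
= pi * 18 * 4.9 * 0.0576 * 0.16
= 2.5536

Q = 2.5536


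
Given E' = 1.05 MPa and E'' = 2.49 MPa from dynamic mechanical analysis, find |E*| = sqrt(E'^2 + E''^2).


|E*| = sqrt(E'^2 + E''^2)
= sqrt(1.05^2 + 2.49^2)
= sqrt(1.1025 + 6.2001)
= 2.702 MPa

2.702 MPa


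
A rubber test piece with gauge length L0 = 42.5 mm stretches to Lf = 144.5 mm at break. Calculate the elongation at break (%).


Elongation = (Lf - L0) / L0 * 100
= (144.5 - 42.5) / 42.5 * 100
= 102.0 / 42.5 * 100
= 240.0%

240.0%


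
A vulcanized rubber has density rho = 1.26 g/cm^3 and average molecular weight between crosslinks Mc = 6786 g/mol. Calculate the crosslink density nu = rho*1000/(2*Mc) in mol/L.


nu = rho * 1000 / (2 * Mc)
nu = 1.26 * 1000 / (2 * 6786)
nu = 1260.0 / 13572
nu = 0.0928 mol/L

0.0928 mol/L


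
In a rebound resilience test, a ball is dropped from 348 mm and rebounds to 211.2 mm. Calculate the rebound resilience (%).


Resilience = h_rebound / h_drop * 100
= 211.2 / 348 * 100
= 60.7%

60.7%


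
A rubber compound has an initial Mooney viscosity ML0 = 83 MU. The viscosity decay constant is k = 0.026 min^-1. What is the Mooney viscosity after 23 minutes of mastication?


ML = ML0 * exp(-k * t)
ML = 83 * exp(-0.026 * 23)
ML = 83 * 0.5499
ML = 45.64 MU

45.64 MU


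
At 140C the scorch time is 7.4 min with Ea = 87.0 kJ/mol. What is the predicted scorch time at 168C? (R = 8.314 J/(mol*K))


Convert temperatures: T1 = 140 + 273.15 = 413.15 K, T2 = 168 + 273.15 = 441.15 K
ts2_new = 7.4 * exp(87000 / 8.314 * (1/441.15 - 1/413.15))
1/T2 - 1/T1 = -1.5363e-04
ts2_new = 1.48 min

1.48 min


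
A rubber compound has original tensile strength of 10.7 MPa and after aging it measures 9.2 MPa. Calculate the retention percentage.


Retention = aged / original * 100
= 9.2 / 10.7 * 100
= 86.0%

86.0%


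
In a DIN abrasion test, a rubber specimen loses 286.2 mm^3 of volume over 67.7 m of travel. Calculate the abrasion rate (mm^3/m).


Rate = volume_loss / distance
= 286.2 / 67.7
= 4.227 mm^3/m

4.227 mm^3/m


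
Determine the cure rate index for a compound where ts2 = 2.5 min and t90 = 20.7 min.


CRI = 100 / (t90 - ts2)
= 100 / (20.7 - 2.5)
= 100 / 18.2
= 5.49 min^-1

5.49 min^-1


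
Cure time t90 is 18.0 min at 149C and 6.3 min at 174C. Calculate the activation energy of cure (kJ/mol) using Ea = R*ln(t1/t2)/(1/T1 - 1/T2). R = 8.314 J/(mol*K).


T1 = 422.15 K, T2 = 447.15 K
1/T1 - 1/T2 = 1.3244e-04
ln(t1/t2) = ln(18.0/6.3) = 1.0498
Ea = 8.314 * 1.0498 / 1.3244e-04 = 65903.0875 J/mol
Ea = 65.9 kJ/mol

65.9 kJ/mol


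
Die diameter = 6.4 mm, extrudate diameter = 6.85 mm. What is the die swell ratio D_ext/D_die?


Die swell ratio = D_extrudate / D_die
= 6.85 / 6.4
= 1.07

Die swell = 1.07


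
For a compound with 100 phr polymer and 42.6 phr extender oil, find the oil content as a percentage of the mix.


Oil % = oil / (100 + oil) * 100
= 42.6 / (100 + 42.6) * 100
= 42.6 / 142.6 * 100
= 29.87%

29.87%


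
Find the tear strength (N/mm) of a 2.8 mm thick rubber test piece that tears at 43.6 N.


Tear strength = force / thickness
= 43.6 / 2.8
= 15.57 N/mm

15.57 N/mm


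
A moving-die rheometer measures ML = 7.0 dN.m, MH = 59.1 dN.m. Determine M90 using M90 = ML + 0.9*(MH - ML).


M90 = ML + 0.9 * (MH - ML)
M90 = 7.0 + 0.9 * (59.1 - 7.0)
M90 = 7.0 + 0.9 * 52.1
M90 = 53.89 dN.m

53.89 dN.m


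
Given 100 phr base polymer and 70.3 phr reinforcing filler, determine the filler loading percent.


Filler % = filler / (rubber + filler) * 100
= 70.3 / (100 + 70.3) * 100
= 70.3 / 170.3 * 100
= 41.28%

41.28%


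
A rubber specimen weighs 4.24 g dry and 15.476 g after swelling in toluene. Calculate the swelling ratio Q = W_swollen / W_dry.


Q = W_swollen / W_dry
Q = 15.476 / 4.24
Q = 3.65

Q = 3.65


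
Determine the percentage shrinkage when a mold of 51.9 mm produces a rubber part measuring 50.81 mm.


Shrinkage = (mold - part) / mold * 100
= (51.9 - 50.81) / 51.9 * 100
= 1.09 / 51.9 * 100
= 2.1%

2.1%


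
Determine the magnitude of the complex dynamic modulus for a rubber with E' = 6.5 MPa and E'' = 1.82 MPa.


|E*| = sqrt(E'^2 + E''^2)
= sqrt(6.5^2 + 1.82^2)
= sqrt(42.2500 + 3.3124)
= 6.75 MPa

6.75 MPa


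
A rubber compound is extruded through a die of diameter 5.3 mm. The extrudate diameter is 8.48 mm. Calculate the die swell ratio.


Die swell ratio = D_extrudate / D_die
= 8.48 / 5.3
= 1.6

Die swell = 1.6


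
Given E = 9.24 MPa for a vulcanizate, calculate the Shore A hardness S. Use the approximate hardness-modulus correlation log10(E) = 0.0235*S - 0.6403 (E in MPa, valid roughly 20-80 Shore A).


log10(E) = 0.0235*S - 0.6403  =>  S = (log10(E) + 0.6403) / 0.0235
log10(9.24) = 0.965672
S = (0.965672 + 0.6403) / 0.0235 = 1.605972 / 0.0235
S = 68.3

Shore A = 68.3


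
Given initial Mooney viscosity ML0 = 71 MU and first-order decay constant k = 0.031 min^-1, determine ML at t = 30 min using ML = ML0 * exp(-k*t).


ML = ML0 * exp(-k * t)
ML = 71 * exp(-0.031 * 30)
ML = 71 * 0.3946
ML = 28.01 MU

28.01 MU


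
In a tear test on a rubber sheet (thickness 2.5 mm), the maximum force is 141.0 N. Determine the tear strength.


Tear strength = force / thickness
= 141.0 / 2.5
= 56.4 N/mm

56.4 N/mm


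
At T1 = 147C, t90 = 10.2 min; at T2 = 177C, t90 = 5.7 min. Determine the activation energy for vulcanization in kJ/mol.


T1 = 420.15 K, T2 = 450.15 K
1/T1 - 1/T2 = 1.5862e-04
ln(t1/t2) = ln(10.2/5.7) = 0.5819
Ea = 8.314 * 0.5819 / 1.5862e-04 = 30501.0524 J/mol
Ea = 30.5 kJ/mol

30.5 kJ/mol


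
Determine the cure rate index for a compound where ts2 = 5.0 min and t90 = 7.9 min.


CRI = 100 / (t90 - ts2)
= 100 / (7.9 - 5.0)
= 100 / 2.9
= 34.48 min^-1

34.48 min^-1


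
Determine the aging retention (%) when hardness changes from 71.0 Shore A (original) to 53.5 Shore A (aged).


Retention = aged / original * 100
= 53.5 / 71.0 * 100
= 75.4%

75.4%


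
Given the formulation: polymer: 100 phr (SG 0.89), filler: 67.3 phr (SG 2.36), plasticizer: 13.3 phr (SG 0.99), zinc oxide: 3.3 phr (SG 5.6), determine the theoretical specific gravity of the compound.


Sum of weights = 183.9
Volume contributions:
  polymer: 100/0.89 = 112.3596
  filler: 67.3/2.36 = 28.5169
  plasticizer: 13.3/0.99 = 13.4343
  zinc oxide: 3.3/5.6 = 0.5893
Sum of volumes = 154.9001
SG = 183.9 / 154.9001 = 1.187

SG = 1.187


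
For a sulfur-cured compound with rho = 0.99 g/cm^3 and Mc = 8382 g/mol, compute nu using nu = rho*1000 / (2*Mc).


nu = rho * 1000 / (2 * Mc)
nu = 0.99 * 1000 / (2 * 8382)
nu = 990.0 / 16764
nu = 0.0591 mol/L

0.0591 mol/L


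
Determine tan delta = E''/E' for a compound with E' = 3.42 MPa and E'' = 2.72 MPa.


tan delta = E'' / E'
= 2.72 / 3.42
= 0.7953

tan delta = 0.7953


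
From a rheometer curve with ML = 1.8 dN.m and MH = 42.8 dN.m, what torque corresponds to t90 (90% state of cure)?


M90 = ML + 0.9 * (MH - ML)
M90 = 1.8 + 0.9 * (42.8 - 1.8)
M90 = 1.8 + 0.9 * 41.0
M90 = 38.7 dN.m

38.7 dN.m


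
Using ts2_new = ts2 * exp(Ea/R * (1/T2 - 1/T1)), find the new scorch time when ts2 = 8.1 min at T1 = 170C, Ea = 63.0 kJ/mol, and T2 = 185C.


Convert temperatures: T1 = 170 + 273.15 = 443.15 K, T2 = 185 + 273.15 = 458.15 K
ts2_new = 8.1 * exp(63000 / 8.314 * (1/458.15 - 1/443.15))
1/T2 - 1/T1 = -7.3881e-05
ts2_new = 4.63 min

4.63 min


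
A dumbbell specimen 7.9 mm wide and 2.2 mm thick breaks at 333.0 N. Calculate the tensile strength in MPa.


Area = width * thickness = 7.9 * 2.2 = 17.38 mm^2
TS = force / area = 333.0 / 17.38 = 19.16 MPa

19.16 MPa


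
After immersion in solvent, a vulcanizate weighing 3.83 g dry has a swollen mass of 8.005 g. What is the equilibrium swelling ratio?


Q = W_swollen / W_dry
Q = 8.005 / 3.83
Q = 2.09

Q = 2.09


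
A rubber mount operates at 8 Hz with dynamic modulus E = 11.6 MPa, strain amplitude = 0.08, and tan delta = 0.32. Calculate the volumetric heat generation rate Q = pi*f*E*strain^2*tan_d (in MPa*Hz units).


Q = pi * f * E * strain^2 * tan_d
= pi * 8 * 11.6 * 0.08^2 * 0.32
= pi * 8 * 11.6 * 0.0064 * 0.32
= 0.5971

Q = 0.5971


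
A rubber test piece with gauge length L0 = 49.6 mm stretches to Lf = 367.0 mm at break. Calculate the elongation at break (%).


Elongation = (Lf - L0) / L0 * 100
= (367.0 - 49.6) / 49.6 * 100
= 317.4 / 49.6 * 100
= 639.9%

639.9%


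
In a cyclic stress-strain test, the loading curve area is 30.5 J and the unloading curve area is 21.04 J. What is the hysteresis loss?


Hysteresis loss = loading - unloading
= 30.5 - 21.04
= 9.46 J

9.46 J


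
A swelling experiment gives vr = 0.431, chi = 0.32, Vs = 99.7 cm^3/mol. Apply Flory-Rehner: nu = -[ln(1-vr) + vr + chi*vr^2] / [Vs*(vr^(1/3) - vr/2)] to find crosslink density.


ln(1 - vr) = ln(1 - 0.431) = -0.5639
Numerator = -((-0.5639) + 0.431 + 0.32 * 0.431^2) = 0.0734
Denominator = 99.7 * (0.431^(1/3) - 0.431/2) = 53.8249
nu = 0.0734 / 53.8249 = 0.0014 mol/cm^3

0.0014 mol/cm^3


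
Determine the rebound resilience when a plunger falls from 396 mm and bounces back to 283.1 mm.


Resilience = h_rebound / h_drop * 100
= 283.1 / 396 * 100
= 71.5%

71.5%


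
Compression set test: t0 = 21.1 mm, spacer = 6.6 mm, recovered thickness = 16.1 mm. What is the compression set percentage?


CS = (t0 - recovered) / (t0 - ts) * 100
= (21.1 - 16.1) / (21.1 - 6.6) * 100
= 5.0 / 14.5 * 100
= 34.5%

34.5%


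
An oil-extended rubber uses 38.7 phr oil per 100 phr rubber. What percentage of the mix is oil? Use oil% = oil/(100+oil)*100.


Oil % = oil / (100 + oil) * 100
= 38.7 / (100 + 38.7) * 100
= 38.7 / 138.7 * 100
= 27.9%

27.9%


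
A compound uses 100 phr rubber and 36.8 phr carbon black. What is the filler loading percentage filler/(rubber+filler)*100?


Filler % = filler / (rubber + filler) * 100
= 36.8 / (100 + 36.8) * 100
= 36.8 / 136.8 * 100
= 26.9%

26.9%


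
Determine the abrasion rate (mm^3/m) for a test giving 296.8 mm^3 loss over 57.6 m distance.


Rate = volume_loss / distance
= 296.8 / 57.6
= 5.153 mm^3/m

5.153 mm^3/m


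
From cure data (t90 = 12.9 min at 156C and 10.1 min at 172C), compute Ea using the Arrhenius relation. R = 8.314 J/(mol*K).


T1 = 429.15 K, T2 = 445.15 K
1/T1 - 1/T2 = 8.3754e-05
ln(t1/t2) = ln(12.9/10.1) = 0.2447
Ea = 8.314 * 0.2447 / 8.3754e-05 = 24289.8651 J/mol
Ea = 24.29 kJ/mol

24.29 kJ/mol


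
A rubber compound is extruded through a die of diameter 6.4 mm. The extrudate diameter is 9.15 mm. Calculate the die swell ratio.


Die swell ratio = D_extrudate / D_die
= 9.15 / 6.4
= 1.43

Die swell = 1.43


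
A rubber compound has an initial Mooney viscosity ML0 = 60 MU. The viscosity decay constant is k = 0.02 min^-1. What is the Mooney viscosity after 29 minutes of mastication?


ML = ML0 * exp(-k * t)
ML = 60 * exp(-0.02 * 29)
ML = 60 * 0.5599
ML = 33.59 MU

33.59 MU


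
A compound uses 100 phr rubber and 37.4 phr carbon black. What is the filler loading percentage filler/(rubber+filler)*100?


Filler % = filler / (rubber + filler) * 100
= 37.4 / (100 + 37.4) * 100
= 37.4 / 137.4 * 100
= 27.22%

27.22%


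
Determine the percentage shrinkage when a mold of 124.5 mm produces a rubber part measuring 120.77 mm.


Shrinkage = (mold - part) / mold * 100
= (124.5 - 120.77) / 124.5 * 100
= 3.73 / 124.5 * 100
= 3.0%

3.0%


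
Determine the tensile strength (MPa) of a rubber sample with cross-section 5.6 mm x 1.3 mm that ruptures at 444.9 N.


Area = width * thickness = 5.6 * 1.3 = 7.28 mm^2
TS = force / area = 444.9 / 7.28 = 61.11 MPa

61.11 MPa


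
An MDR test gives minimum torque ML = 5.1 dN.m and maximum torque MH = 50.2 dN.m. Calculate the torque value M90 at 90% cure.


M90 = ML + 0.9 * (MH - ML)
M90 = 5.1 + 0.9 * (50.2 - 5.1)
M90 = 5.1 + 0.9 * 45.1
M90 = 45.69 dN.m

45.69 dN.m


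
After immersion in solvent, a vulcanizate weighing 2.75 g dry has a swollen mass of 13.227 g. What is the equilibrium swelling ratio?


Q = W_swollen / W_dry
Q = 13.227 / 2.75
Q = 4.81

Q = 4.81


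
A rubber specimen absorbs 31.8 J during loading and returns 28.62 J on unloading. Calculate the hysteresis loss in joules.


Hysteresis loss = loading - unloading
= 31.8 - 28.62
= 3.18 J

3.18 J


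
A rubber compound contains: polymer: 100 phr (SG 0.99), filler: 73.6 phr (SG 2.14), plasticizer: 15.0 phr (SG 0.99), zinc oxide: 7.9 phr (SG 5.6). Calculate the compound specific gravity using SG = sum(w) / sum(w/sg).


Sum of weights = 196.5
Volume contributions:
  polymer: 100/0.99 = 101.0101
  filler: 73.6/2.14 = 34.3925
  plasticizer: 15.0/0.99 = 15.1515
  zinc oxide: 7.9/5.6 = 1.4107
Sum of volumes = 151.9649
SG = 196.5 / 151.9649 = 1.293

SG = 1.293


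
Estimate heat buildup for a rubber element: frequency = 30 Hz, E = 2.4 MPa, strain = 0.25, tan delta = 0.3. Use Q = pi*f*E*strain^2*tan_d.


Q = pi * f * E * strain^2 * tan_d
= pi * 30 * 2.4 * 0.25^2 * 0.3
= pi * 30 * 2.4 * 0.0625 * 0.3
= 4.2412

Q = 4.2412


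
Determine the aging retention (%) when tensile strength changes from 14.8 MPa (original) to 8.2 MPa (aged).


Retention = aged / original * 100
= 8.2 / 14.8 * 100
= 55.4%

55.4%


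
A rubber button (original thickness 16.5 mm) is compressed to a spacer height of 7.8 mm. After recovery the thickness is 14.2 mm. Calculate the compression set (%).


CS = (t0 - recovered) / (t0 - ts) * 100
= (16.5 - 14.2) / (16.5 - 7.8) * 100
= 2.3 / 8.7 * 100
= 26.4%

26.4%


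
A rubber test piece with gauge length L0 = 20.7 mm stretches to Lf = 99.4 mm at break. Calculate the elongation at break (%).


Elongation = (Lf - L0) / L0 * 100
= (99.4 - 20.7) / 20.7 * 100
= 78.7 / 20.7 * 100
= 380.2%

380.2%


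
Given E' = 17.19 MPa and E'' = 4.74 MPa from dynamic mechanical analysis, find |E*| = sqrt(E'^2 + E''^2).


|E*| = sqrt(E'^2 + E''^2)
= sqrt(17.19^2 + 4.74^2)
= sqrt(295.4961 + 22.4676)
= 17.832 MPa

17.832 MPa


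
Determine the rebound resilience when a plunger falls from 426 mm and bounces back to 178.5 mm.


Resilience = h_rebound / h_drop * 100
= 178.5 / 426 * 100
= 41.9%

41.9%


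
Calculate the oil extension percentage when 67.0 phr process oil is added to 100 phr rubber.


Oil % = oil / (100 + oil) * 100
= 67.0 / (100 + 67.0) * 100
= 67.0 / 167.0 * 100
= 40.12%

40.12%


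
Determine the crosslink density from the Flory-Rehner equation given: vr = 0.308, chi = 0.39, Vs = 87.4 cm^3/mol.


ln(1 - vr) = ln(1 - 0.308) = -0.3682
Numerator = -((-0.3682) + 0.308 + 0.39 * 0.308^2) = 0.0232
Denominator = 87.4 * (0.308^(1/3) - 0.308/2) = 45.5644
nu = 0.0232 / 45.5644 = 5.0856e-04 mol/cm^3

5.0856e-04 mol/cm^3


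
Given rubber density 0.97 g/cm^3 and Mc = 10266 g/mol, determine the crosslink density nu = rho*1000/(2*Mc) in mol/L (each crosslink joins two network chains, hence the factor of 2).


nu = rho * 1000 / (2 * Mc)
nu = 0.97 * 1000 / (2 * 10266)
nu = 970.0 / 20532
nu = 0.0472 mol/L

0.0472 mol/L


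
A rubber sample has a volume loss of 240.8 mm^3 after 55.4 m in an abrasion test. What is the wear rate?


Rate = volume_loss / distance
= 240.8 / 55.4
= 4.347 mm^3/m

4.347 mm^3/m


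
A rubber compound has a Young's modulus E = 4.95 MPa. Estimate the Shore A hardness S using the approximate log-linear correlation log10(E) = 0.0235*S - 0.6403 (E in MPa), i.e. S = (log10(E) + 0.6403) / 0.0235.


log10(E) = 0.0235*S - 0.6403  =>  S = (log10(E) + 0.6403) / 0.0235
log10(4.95) = 0.694605
S = (0.694605 + 0.6403) / 0.0235 = 1.334905 / 0.0235
S = 56.8

Shore A = 56.8
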